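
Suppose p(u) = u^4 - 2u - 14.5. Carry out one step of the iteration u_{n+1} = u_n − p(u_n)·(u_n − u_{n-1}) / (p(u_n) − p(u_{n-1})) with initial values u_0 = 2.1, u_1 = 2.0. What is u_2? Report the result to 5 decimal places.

p(2.1) = 0.7481000, p(2.0) = -2.5000000
u_2 = 2.0000000 − (-2.5000000)·(2.0000000 − 2.1000000) / (-2.5000000 − 0.7481000) = 2.0000000 − (0.2500000)/(-3.2481000) = 2.0769681

2.07697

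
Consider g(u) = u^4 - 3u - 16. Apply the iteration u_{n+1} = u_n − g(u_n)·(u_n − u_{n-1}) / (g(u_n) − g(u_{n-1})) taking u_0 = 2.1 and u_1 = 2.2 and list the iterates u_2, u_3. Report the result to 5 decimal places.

g(2.1) = -2.8519000, g(2.2) = 0.8256000
u_2 = 2.2000000 − 0.8256000·(2.2000000 − 2.1000000) / (0.8256000 − (-2.8519000)) = 2.2000000 − (0.0825600)/(3.6775000) = 2.1775500
g(2.1775500) = -0.0487048
u_3 = 2.1775500 − (-0.0487048)·(2.1775500 − 2.2000000) / (-0.0487048 − 0.8256000) = 2.1775500 − (0.0010934)/(-0.8743048) = 2.1788006

2.17755, 2.17880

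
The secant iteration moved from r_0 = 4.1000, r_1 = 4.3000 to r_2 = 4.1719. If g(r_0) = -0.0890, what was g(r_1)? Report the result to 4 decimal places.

0.1586

The secant line through (4.1000, -0.0890) and (4.3000, g(r_1)) crosses zero at r_2 = 4.1719.
So (4.1000, -0.0890), (4.3000, g(r_1)), (4.1719, 0) are collinear:
g(r_1) = -0.0890 · (4.3000 − 4.1719) / (4.1000 − 4.1719) = -0.0890 · (0.128100)/(-0.071900) = 0.158566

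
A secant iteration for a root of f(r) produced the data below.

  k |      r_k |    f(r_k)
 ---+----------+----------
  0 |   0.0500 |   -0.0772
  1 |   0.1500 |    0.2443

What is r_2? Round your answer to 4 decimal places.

r_2 = 0.1500 − 0.2443·(0.1500 − 0.0500) / (0.2443 − (-0.0772))
   = 0.1500 − (0.024430)/(0.321500) = 0.074012

0.0740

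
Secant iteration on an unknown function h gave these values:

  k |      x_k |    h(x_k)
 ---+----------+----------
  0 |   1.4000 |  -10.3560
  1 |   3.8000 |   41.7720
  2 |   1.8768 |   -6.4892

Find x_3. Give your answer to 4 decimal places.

x_3 = 1.8768 − (-6.4892)·(1.8768 − 3.8000) / (-6.4892 − 41.7720)
   = 1.8768 − (12.480029)/(-48.261200) = 2.135393

2.1354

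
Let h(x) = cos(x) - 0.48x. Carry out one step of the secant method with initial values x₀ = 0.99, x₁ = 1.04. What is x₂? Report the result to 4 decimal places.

h(0.99) = 0.073490, h(1.04) = 0.007020
x₂ = 1.040000 − 0.007020·(1.040000 − 0.990000) / (0.007020 − 0.073490) = 1.040000 − (0.000351)/(-0.066470) = 1.045281

1.0453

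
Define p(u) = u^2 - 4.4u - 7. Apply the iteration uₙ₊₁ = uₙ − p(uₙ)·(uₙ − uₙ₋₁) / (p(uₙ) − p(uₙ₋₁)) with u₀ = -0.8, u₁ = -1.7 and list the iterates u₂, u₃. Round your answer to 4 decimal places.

p(-0.8) = -2.840000, p(-1.7) = 3.370000
u₂ = -1.700000 − 3.370000·(-1.700000 − (-0.800000)) / (3.370000 − (-2.840000)) = -1.700000 − (-3.033000)/(6.210000) = -1.211594
p(-1.211594) = -0.201025
u₃ = -1.211594 − (-0.201025)·(-1.211594 − (-1.700000)) / (-0.201025 − 3.370000) = -1.211594 − (-0.098182)/(-3.571025) = -1.239088

-1.2116, -1.2391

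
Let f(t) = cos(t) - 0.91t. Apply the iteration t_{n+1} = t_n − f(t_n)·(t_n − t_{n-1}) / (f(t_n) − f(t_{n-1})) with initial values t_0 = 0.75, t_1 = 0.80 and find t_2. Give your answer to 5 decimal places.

f(0.75) = 0.0491889, f(0.80) = -0.0312933
t_2 = 0.8000000 − (-0.0312933)·(0.8000000 − 0.7500000) / (-0.0312933 − 0.0491889) = 0.8000000 − (-0.0015647)/(-0.0804822) = 0.7805589

0.78056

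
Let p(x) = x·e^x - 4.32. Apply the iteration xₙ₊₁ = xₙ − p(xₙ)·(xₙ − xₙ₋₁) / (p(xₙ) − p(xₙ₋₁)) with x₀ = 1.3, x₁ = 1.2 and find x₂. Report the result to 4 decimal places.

1.2427

p(1.3) = 0.450086, p(1.2) = -0.335860
x₂ = 1.200000 − (-0.335860)·(1.200000 − 1.300000) / (-0.335860 − 0.450086) = 1.200000 − (0.033586)/(-0.785945) = 1.242733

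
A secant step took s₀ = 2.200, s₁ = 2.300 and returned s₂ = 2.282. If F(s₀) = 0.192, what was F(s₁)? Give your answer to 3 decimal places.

-0.042

The secant line through (2.200, 0.192) and (2.300, F(s₁)) crosses zero at s₂ = 2.282.
So (2.200, 0.192), (2.300, F(s₁)), (2.282, 0) are collinear:
F(s₁) = 0.192 · (2.300 − 2.282) / (2.200 − 2.282) = 0.192 · (0.01800)/(-0.08200) = -0.04215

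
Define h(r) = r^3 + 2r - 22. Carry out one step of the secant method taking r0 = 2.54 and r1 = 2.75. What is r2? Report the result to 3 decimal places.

2.563

h(2.54) = -0.53294, h(2.75) = 4.29688
r2 = 2.75000 − 4.29688·(2.75000 − 2.54000) / (4.29688 − (-0.53294)) = 2.75000 − (0.90234)/(4.82981) = 2.56317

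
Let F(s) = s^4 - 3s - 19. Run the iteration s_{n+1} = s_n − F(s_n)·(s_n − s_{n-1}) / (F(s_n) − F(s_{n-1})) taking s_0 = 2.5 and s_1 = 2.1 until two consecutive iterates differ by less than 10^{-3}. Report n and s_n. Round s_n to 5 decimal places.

n = 5, s_n = 2.25284

F(2.5) = 12.5625000, F(2.1) = -5.8519000
s_2 = 2.1000000 − (-5.8519000)·(-0.4000000)/(-18.4144000) = 2.2271157;  |Δ| = 0.1271157
F(2.2271157) = -1.0793058
s_3 = 2.2271157 − (-1.0793058)·(0.1271157)/(4.7725942) = 2.2558625;  |Δ| = 0.0287468
F(2.2558625) = 0.1294756
s_4 = 2.2558625 − 0.1294756·(0.0287468)/(1.2087814) = 2.2527834;  |Δ| = 0.0030791
F(2.2527834) = -0.0023906
s_5 = 2.2527834 − (-0.0023906)·(-0.0030791)/(-0.1318662) = 2.2528392;  |Δ| = 0.0000558
|s_5 − s_4| = 0.0000558 < 10^{-3}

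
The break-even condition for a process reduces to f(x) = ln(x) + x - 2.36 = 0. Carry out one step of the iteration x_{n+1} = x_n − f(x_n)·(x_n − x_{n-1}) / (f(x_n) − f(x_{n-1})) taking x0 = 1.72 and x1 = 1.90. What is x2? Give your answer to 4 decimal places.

1.7829

f(1.72) = -0.097676, f(1.90) = 0.181854
x2 = 1.900000 − 0.181854·(1.900000 − 1.720000) / (0.181854 − (-0.097676)) = 1.900000 − (0.032734)/(0.279530) = 1.782897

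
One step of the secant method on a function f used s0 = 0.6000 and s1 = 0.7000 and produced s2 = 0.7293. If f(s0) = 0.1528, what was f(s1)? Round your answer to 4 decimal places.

The secant line through (0.6000, 0.1528) and (0.7000, f(s1)) crosses zero at s2 = 0.7293.
So (0.6000, 0.1528), (0.7000, f(s1)), (0.7293, 0) are collinear:
f(s1) = 0.1528 · (0.7000 − 0.7293) / (0.6000 − 0.7293) = 0.1528 · (-0.029300)/(-0.129300) = 0.034625

0.0346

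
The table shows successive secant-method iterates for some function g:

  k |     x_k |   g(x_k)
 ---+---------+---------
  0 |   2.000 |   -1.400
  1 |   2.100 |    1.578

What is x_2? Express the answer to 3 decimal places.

x_2 = 2.100 − 1.578·(2.100 − 2.000) / (1.578 − (-1.400))
   = 2.100 − (0.15780)/(2.97800) = 2.04701

2.047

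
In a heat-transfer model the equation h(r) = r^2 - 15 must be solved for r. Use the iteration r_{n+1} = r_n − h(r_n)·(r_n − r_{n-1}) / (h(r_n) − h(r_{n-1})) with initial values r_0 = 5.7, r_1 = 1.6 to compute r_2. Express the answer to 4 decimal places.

h(5.7) = 17.490000, h(1.6) = -12.440000
r_2 = 1.600000 − (-12.440000)·(1.600000 − 5.700000) / (-12.440000 − 17.490000) = 1.600000 − (51.004000)/(-29.930000) = 3.304110

3.3041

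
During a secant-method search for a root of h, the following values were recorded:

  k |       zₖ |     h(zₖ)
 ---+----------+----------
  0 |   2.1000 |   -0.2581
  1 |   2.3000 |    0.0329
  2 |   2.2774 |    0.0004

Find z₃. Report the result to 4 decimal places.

2.2771

z₃ = 2.2774 − 0.0004·(2.2774 − 2.3000) / (0.0004 − 0.0329)
   = 2.2774 − (-0.000009)/(-0.032500) = 2.277122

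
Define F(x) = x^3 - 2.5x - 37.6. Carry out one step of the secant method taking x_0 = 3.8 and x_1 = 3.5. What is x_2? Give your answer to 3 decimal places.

F(3.8) = 7.77200, F(3.5) = -3.47500
x_2 = 3.50000 − (-3.47500)·(3.50000 − 3.80000) / (-3.47500 − 7.77200) = 3.50000 − (1.04250)/(-11.24700) = 3.59269

3.593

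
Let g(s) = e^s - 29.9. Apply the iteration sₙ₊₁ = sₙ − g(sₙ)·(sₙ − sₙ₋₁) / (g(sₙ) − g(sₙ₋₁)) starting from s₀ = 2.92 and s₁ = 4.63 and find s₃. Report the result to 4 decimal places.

g(2.92) = -11.358713, g(4.63) = 72.614064
s₂ = 4.630000 − 72.614064·(4.630000 − 2.920000) / (72.614064 − (-11.358713)) = 4.630000 − (124.170050)/(83.972777) = 3.151306
g(3.151306) = -6.533441
s₃ = 3.151306 − (-6.533441)·(3.151306 − 4.630000) / (-6.533441 − 72.614064) = 3.151306 − (9.660961)/(-79.147505) = 3.273369

3.2734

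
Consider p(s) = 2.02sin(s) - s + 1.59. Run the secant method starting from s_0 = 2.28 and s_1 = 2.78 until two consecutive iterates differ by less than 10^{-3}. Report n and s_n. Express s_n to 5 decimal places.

n = 4, s_n = 2.61144

p(2.28) = 0.8429390, p(2.78) = -0.4753960
s_2 = 2.7800000 − (-0.4753960)·(0.5000000)/(-1.3183351) = 2.5996983;  |Δ| = 0.1803017
p(2.5996983) = 0.0321366
s_3 = 2.5996983 − 0.0321366·(-0.1803017)/(0.5075326) = 2.6111149;  |Δ| = 0.0114166
p(2.6111149) = 0.0008950
s_4 = 2.6111149 − 0.0008950·(0.0114166)/(-0.0312415) = 2.6114420;  |Δ| = 0.0003271
|s_4 − s_3| = 0.0003271 < 10^{-3}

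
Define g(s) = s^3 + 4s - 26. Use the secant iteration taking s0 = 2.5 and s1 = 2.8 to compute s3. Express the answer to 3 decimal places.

2.516

g(2.5) = -0.37500, g(2.8) = 7.15200
s2 = 2.80000 − 7.15200·(2.80000 − 2.50000) / (7.15200 − (-0.37500)) = 2.80000 − (2.14560)/(7.52700) = 2.51495
g(2.51495) = -0.03330
s3 = 2.51495 − (-0.03330)·(2.51495 − 2.80000) / (-0.03330 − 7.15200) = 2.51495 − (0.00949)/(-7.18530) = 2.51627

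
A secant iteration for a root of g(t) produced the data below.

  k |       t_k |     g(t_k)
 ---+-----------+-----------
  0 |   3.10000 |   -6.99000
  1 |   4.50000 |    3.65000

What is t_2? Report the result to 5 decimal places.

t_2 = 4.50000 − 3.65000·(4.50000 − 3.10000) / (3.65000 − (-6.99000))
   = 4.50000 − (5.1100000)/(10.6400000) = 4.0197368

4.01974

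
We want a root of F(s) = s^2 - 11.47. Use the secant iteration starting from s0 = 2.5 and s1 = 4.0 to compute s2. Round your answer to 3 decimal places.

F(2.5) = -5.22000, F(4.0) = 4.53000
s2 = 4.00000 − 4.53000·(4.00000 − 2.50000) / (4.53000 − (-5.22000)) = 4.00000 − (6.79500)/(9.75000) = 3.30308

3.303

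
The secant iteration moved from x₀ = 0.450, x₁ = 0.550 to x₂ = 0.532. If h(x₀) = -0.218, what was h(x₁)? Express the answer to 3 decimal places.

0.048

The secant line through (0.450, -0.218) and (0.550, h(x₁)) crosses zero at x₂ = 0.532.
So (0.450, -0.218), (0.550, h(x₁)), (0.532, 0) are collinear:
h(x₁) = -0.218 · (0.550 − 0.532) / (0.450 − 0.532) = -0.218 · (0.01800)/(-0.08200) = 0.04785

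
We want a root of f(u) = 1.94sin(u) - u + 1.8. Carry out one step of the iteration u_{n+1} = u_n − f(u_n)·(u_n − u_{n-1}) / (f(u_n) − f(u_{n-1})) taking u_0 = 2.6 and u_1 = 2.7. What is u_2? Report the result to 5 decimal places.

2.67384

f(2.6) = 0.2000727, f(2.7) = -0.0708830
u_2 = 2.7000000 − (-0.0708830)·(2.7000000 − 2.6000000) / (-0.0708830 − 0.2000727) = 2.7000000 − (-0.0070883)/(-0.2709557) = 2.6738396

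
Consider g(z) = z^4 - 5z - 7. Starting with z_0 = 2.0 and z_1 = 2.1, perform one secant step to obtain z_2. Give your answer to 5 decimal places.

2.03392

g(2.0) = -1.0000000, g(2.1) = 1.9481000
z_2 = 2.1000000 − 1.9481000·(2.1000000 − 2.0000000) / (1.9481000 − (-1.0000000)) = 2.1000000 − (0.1948100)/(2.9481000) = 2.0339202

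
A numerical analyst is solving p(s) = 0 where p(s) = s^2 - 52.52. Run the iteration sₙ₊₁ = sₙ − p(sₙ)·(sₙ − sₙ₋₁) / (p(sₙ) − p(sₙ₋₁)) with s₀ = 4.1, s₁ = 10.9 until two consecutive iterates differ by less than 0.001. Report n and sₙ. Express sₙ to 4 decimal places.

p(4.1) = -35.710000, p(10.9) = 66.290000
s₂ = 10.900000 − 66.290000·(6.800000)/(102.000000) = 6.480667;  |Δ| = 4.419333
p(6.480667) = -10.520960
s₃ = 6.480667 − (-10.520960)·(-4.419333)/(-76.810960) = 7.085992;  |Δ| = 0.605325
p(7.085992) = -2.308716
s₄ = 7.085992 − (-2.308716)·(0.605325)/(8.212244) = 7.256168;  |Δ| = 0.170176
p(7.256168) = 0.131971
s₅ = 7.256168 − 0.131971·(0.170176)/(2.440687) = 7.246966;  |Δ| = 0.009202
p(7.246966) = -0.001481
s₆ = 7.246966 − (-0.001481)·(-0.009202)/(-0.133453) = 7.247068;  |Δ| = 0.000102
|s₆ − s₅| = 0.000102 < 0.001

n = 6, sₙ = 7.2471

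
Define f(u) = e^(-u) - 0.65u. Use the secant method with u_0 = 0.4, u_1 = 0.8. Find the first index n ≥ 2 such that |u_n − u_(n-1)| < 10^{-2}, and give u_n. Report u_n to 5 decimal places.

f(0.4) = 0.4103200, f(0.8) = -0.0706710
u_2 = 0.8000000 − (-0.0706710)·(0.4000000)/(-0.4809911) = 0.7412288;  |Δ| = 0.0587712
f(0.7412288) = -0.0052707
u_3 = 0.7412288 − (-0.0052707)·(-0.0587712)/(0.0654003) = 0.7364923;  |Δ| = 0.0047365
|u_3 − u_2| = 0.0047365 < 10^{-2}

n = 3, u_n = 0.73649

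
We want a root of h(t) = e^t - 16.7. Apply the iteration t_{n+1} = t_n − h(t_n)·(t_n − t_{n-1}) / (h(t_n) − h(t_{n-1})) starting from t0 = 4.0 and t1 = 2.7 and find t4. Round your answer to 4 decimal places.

h(4.0) = 37.898150, h(2.7) = -1.820268
t2 = 2.700000 − (-1.820268)·(2.700000 − 4.000000) / (-1.820268 − 37.898150) = 2.700000 − (2.366349)/(-39.718418) = 2.759578
h(2.759578) = -0.906821
t3 = 2.759578 − (-0.906821)·(2.759578 − 2.700000) / (-0.906821 − (-1.820268)) = 2.759578 − (-0.054027)/(0.913447) = 2.818724
h(2.818724) = 0.055459
t4 = 2.818724 − 0.055459·(2.818724 − 2.759578) / (0.055459 − (-0.906821)) = 2.818724 − (0.003280)/(0.962280) = 2.815315

2.8153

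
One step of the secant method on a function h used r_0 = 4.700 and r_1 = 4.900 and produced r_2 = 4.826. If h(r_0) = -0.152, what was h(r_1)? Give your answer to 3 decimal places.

The secant line through (4.700, -0.152) and (4.900, h(r_1)) crosses zero at r_2 = 4.826.
So (4.700, -0.152), (4.900, h(r_1)), (4.826, 0) are collinear:
h(r_1) = -0.152 · (4.900 − 4.826) / (4.700 − 4.826) = -0.152 · (0.07400)/(-0.12600) = 0.08927

0.089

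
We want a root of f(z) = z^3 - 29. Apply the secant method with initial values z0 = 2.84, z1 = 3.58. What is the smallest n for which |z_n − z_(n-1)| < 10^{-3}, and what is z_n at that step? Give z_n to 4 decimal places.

n = 5, z_n = 3.0723

f(2.84) = -6.093696, f(3.58) = 16.882712
z2 = 3.580000 − 16.882712·(0.740000)/(22.976408) = 3.036259;  |Δ| = 0.543741
f(3.036259) = -1.009117
z3 = 3.036259 − (-1.009117)·(-0.543741)/(-17.891829) = 3.066927;  |Δ| = 0.030668
f(3.066927) = -0.152362
z4 = 3.066927 − (-0.152362)·(0.030668)/(0.856755) = 3.072381;  |Δ| = 0.005454
f(3.072381) = 0.001808
z5 = 3.072381 − 0.001808·(0.005454)/(0.154169) = 3.072317;  |Δ| = 0.000064
|z5 − z4| = 0.000064 < 10^{-3}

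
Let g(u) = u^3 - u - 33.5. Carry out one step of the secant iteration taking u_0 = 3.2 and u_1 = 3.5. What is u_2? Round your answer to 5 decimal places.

3.32028

g(3.2) = -3.9320000, g(3.5) = 5.8750000
u_2 = 3.5000000 − 5.8750000·(3.5000000 − 3.2000000) / (5.8750000 − (-3.9320000)) = 3.5000000 − (1.7625000)/(9.8070000) = 3.3202814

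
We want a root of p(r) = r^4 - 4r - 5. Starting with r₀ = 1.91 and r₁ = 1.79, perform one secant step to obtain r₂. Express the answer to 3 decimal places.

1.879

p(1.91) = 0.66863, p(1.79) = -1.89374
r₂ = 1.79000 − (-1.89374)·(1.79000 − 1.91000) / (-1.89374 − 0.66863) = 1.79000 − (0.22725)/(-2.56238) = 1.87869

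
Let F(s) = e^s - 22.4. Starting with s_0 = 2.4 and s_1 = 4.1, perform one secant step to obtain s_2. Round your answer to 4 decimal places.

F(2.4) = -11.376824, F(4.1) = 37.940288
s_2 = 4.100000 − 37.940288·(4.100000 − 2.400000) / (37.940288 − (-11.376824)) = 4.100000 − (64.498489)/(49.317111) = 2.792168

2.7922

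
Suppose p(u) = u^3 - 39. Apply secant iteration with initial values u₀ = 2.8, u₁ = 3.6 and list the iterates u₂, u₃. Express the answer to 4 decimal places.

3.3521, 3.3889

p(2.8) = -17.048000, p(3.6) = 7.656000
u₂ = 3.600000 − 7.656000·(3.600000 − 2.800000) / (7.656000 − (-17.048000)) = 3.600000 − (6.124800)/(24.704000) = 3.352073
p(3.352073) = -1.334805
u₃ = 3.352073 − (-1.334805)·(3.352073 − 3.600000) / (-1.334805 − 7.656000) = 3.352073 − (0.330935)/(-8.990805) = 3.388881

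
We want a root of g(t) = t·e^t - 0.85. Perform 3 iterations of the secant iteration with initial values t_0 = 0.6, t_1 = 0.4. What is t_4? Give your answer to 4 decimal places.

0.5103

g(0.6) = 0.243271, g(0.4) = -0.253270
t_2 = 0.400000 − (-0.253270)·(0.400000 − 0.600000) / (-0.253270 − 0.243271) = 0.400000 − (0.050654)/(-0.496541) = 0.502014
g(0.502014) = -0.020651
t_3 = 0.502014 − (-0.020651)·(0.502014 − 0.400000) / (-0.020651 − (-0.253270)) = 0.502014 − (-0.002107)/(0.232619) = 0.511070
g(0.511070) = 0.001992
t_4 = 0.511070 − 0.001992·(0.511070 − 0.502014) / (0.001992 − (-0.020651)) = 0.511070 − (0.000018)/(0.022643) = 0.510273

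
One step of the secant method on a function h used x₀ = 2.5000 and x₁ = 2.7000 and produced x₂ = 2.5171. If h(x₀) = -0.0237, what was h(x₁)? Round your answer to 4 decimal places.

The secant line through (2.5000, -0.0237) and (2.7000, h(x₁)) crosses zero at x₂ = 2.5171.
So (2.5000, -0.0237), (2.7000, h(x₁)), (2.5171, 0) are collinear:
h(x₁) = -0.0237 · (2.7000 − 2.5171) / (2.5000 − 2.5171) = -0.0237 · (0.182900)/(-0.017100) = 0.253493

0.2535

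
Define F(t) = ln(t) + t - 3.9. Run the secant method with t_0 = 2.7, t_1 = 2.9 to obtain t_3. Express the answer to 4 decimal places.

2.8520

F(2.7) = -0.206748, F(2.9) = 0.064711
t_2 = 2.900000 − 0.064711·(2.900000 − 2.700000) / (0.064711 − (-0.206748)) = 2.900000 − (0.012942)/(0.271459) = 2.852324
F(2.852324) = 0.000458
t_3 = 2.852324 − 0.000458·(2.852324 − 2.900000) / (0.000458 − 0.064711) = 2.852324 − (-0.000022)/(-0.064253) = 2.851984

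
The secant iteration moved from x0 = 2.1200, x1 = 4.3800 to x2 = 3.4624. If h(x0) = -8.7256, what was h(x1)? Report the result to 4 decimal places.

5.9644

The secant line through (2.1200, -8.7256) and (4.3800, h(x1)) crosses zero at x2 = 3.4624.
So (2.1200, -8.7256), (4.3800, h(x1)), (3.4624, 0) are collinear:
h(x1) = -8.7256 · (4.3800 − 3.4624) / (2.1200 − 3.4624) = -8.7256 · (0.917600)/(-1.342400) = 5.964400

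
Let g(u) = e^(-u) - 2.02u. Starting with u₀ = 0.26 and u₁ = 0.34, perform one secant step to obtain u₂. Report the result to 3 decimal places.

g(0.26) = 0.24585, g(0.34) = 0.02497
u₂ = 0.34000 − 0.02497·(0.34000 − 0.26000) / (0.02497 − 0.24585) = 0.34000 − (0.00200)/(-0.22088) = 0.34904

0.349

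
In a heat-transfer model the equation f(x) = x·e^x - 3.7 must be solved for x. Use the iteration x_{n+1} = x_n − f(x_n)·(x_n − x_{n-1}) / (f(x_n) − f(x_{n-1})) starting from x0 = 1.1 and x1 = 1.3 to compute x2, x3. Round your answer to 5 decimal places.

f(1.1) = -0.3954174, f(1.3) = 1.0700857
x2 = 1.3000000 − 1.0700857·(1.3000000 − 1.1000000) / (1.0700857 − (-0.3954174)) = 1.3000000 − (0.2140171)/(1.4655030) = 1.1539634
f(1.1539634) = -0.0410882
x3 = 1.1539634 − (-0.0410882)·(1.1539634 − 1.3000000) / (-0.0410882 − 1.0700857) = 1.1539634 − (0.0060004)/(-1.1111739) = 1.1593634

1.15396, 1.15936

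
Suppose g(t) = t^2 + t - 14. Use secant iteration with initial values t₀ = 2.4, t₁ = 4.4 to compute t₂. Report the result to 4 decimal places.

g(2.4) = -5.840000, g(4.4) = 9.760000
t₂ = 4.400000 − 9.760000·(4.400000 − 2.400000) / (9.760000 − (-5.840000)) = 4.400000 − (19.520000)/(15.600000) = 3.148718

3.1487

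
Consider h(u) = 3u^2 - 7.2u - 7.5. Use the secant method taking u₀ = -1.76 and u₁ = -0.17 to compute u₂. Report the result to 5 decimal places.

-0.64647

h(-1.76) = 14.4648000, h(-0.17) = -6.1893000
u₂ = -0.1700000 − (-6.1893000)·(-0.1700000 − (-1.7600000)) / (-6.1893000 − 14.4648000) = -0.1700000 − (-9.8409870)/(-20.6541000) = -0.6464665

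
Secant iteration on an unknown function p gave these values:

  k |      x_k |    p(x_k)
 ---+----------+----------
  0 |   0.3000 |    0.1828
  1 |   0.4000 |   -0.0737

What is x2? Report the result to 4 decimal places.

x2 = 0.4000 − (-0.0737)·(0.4000 − 0.3000) / (-0.0737 − 0.1828)
   = 0.4000 − (-0.007370)/(-0.256500) = 0.371267

0.3713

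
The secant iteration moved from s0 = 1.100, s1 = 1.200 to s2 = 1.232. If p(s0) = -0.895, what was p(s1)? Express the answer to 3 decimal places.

The secant line through (1.100, -0.895) and (1.200, p(s1)) crosses zero at s2 = 1.232.
So (1.100, -0.895), (1.200, p(s1)), (1.232, 0) are collinear:
p(s1) = -0.895 · (1.200 − 1.232) / (1.100 − 1.232) = -0.895 · (-0.03200)/(-0.13200) = -0.21697

-0.217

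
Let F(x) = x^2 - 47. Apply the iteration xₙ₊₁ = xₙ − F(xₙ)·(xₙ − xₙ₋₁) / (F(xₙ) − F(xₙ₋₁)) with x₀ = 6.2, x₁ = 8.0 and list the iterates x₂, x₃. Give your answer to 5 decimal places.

6.80282, 6.85157

F(6.2) = -8.5600000, F(8.0) = 17.0000000
x₂ = 8.0000000 − 17.0000000·(8.0000000 − 6.2000000) / (17.0000000 − (-8.5600000)) = 8.0000000 − (30.6000000)/(25.5600000) = 6.8028169
F(6.8028169) = -0.7216822
x₃ = 6.8028169 − (-0.7216822)·(6.8028169 − 8.0000000) / (-0.7216822 − 17.0000000) = 6.8028169 − (0.8639857)/(-17.7216822) = 6.8515699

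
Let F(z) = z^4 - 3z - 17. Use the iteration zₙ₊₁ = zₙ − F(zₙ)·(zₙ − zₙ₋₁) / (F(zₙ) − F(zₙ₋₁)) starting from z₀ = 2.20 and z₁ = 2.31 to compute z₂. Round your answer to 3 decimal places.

F(2.20) = -0.17440, F(2.31) = 4.54396
z₂ = 2.31000 − 4.54396·(2.31000 − 2.20000) / (4.54396 − (-0.17440)) = 2.31000 − (0.49984)/(4.71836) = 2.20407

2.204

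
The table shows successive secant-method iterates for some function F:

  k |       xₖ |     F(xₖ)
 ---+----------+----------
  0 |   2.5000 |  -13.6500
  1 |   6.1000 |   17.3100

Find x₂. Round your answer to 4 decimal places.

4.0872

x₂ = 6.1000 − 17.3100·(6.1000 − 2.5000) / (17.3100 − (-13.6500))
   = 6.1000 − (62.316000)/(30.960000) = 4.087209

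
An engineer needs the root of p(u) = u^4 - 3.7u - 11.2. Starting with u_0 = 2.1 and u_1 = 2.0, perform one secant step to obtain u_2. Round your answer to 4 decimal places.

p(2.1) = 0.478100, p(2.0) = -2.600000
u_2 = 2.000000 − (-2.600000)·(2.000000 − 2.100000) / (-2.600000 − 0.478100) = 2.000000 − (0.260000)/(-3.078100) = 2.084468

2.0845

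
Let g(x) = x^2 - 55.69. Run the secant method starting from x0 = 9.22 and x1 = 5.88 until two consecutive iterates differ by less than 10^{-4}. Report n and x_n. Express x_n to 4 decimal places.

g(9.22) = 29.318400, g(5.88) = -21.115600
x2 = 5.880000 − (-21.115600)·(-3.340000)/(-50.434000) = 7.278384;  |Δ| = 1.398384
g(7.278384) = -2.715125
x3 = 7.278384 − (-2.715125)·(1.398384)/(18.400475) = 7.484726;  |Δ| = 0.206342
g(7.484726) = 0.331122
x4 = 7.484726 − 0.331122·(0.206342)/(3.046247) = 7.462297;  |Δ| = 0.022429
g(7.462297) = -0.004125
x5 = 7.462297 − (-0.004125)·(-0.022429)/(-0.335247) = 7.462573;  |Δ| = 0.000276
g(7.462573) = -0.000006
x6 = 7.462573 − (-0.000006)·(0.000276)/(0.004119) = 7.462573;  |Δ| = 0.000000
|x6 − x5| = 0.000000 < 10^{-4}

n = 6, x_n = 7.4626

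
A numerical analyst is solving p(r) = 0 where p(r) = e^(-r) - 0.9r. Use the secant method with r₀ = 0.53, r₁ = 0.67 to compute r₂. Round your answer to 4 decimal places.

p(0.53) = 0.111605, p(0.67) = -0.091291
r₂ = 0.670000 − (-0.091291)·(0.670000 − 0.530000) / (-0.091291 − 0.111605) = 0.670000 − (-0.012781)/(-0.202896) = 0.607008

0.6070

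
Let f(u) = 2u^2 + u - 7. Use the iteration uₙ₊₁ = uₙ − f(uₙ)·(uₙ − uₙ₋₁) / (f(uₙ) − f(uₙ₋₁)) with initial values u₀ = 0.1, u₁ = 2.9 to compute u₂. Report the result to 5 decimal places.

1.08286

f(0.1) = -6.8800000, f(2.9) = 12.7200000
u₂ = 2.9000000 − 12.7200000·(2.9000000 − 0.1000000) / (12.7200000 − (-6.8800000)) = 2.9000000 − (35.6160000)/(19.6000000) = 1.0828571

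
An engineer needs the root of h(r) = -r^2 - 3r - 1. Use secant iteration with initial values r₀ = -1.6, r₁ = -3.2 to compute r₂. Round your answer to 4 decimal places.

h(-1.6) = 1.240000, h(-3.2) = -1.640000
r₂ = -3.200000 − (-1.640000)·(-3.200000 − (-1.600000)) / (-1.640000 − 1.240000) = -3.200000 − (2.624000)/(-2.880000) = -2.288889

-2.2889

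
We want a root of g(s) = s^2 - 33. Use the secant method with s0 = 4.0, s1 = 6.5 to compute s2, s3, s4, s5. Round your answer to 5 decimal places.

5.61905, 5.73674, 5.74465, 5.74456

g(4.0) = -17.0000000, g(6.5) = 9.2500000
s2 = 6.5000000 − 9.2500000·(6.5000000 − 4.0000000) / (9.2500000 − (-17.0000000)) = 6.5000000 − (23.1250000)/(26.2500000) = 5.6190476
g(5.6190476) = -1.4263039
s3 = 5.6190476 − (-1.4263039)·(5.6190476 − 6.5000000) / (-1.4263039 − 9.2500000) = 5.6190476 − (1.2565058)/(-10.6763039) = 5.7367387
g(5.7367387) = -0.0898290
s4 = 5.7367387 − (-0.0898290)·(5.7367387 − 5.6190476) / (-0.0898290 − (-1.4263039)) = 5.7367387 − (-0.0105721)/(1.3364748) = 5.7446491
g(5.7446491) = 0.0009936
s5 = 5.7446491 − 0.0009936·(5.7446491 − 5.7367387) / (0.0009936 − (-0.0898290)) = 5.7446491 − (0.0000079)/(0.0908226) = 5.7445626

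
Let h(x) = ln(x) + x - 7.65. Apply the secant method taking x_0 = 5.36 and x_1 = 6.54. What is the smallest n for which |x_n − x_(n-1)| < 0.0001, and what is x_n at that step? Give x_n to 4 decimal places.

n = 4, x_n = 5.8787

h(5.36) = -0.611036, h(6.54) = 0.767937
x_2 = 6.540000 − 0.767937·(1.180000)/(1.378973) = 5.882869;  |Δ| = 0.657131
h(5.882869) = 0.004914
x_3 = 5.882869 − 0.004914·(-0.657131)/(-0.763023) = 5.878637;  |Δ| = 0.004232
h(5.878637) = -0.000038
x_4 = 5.878637 − (-0.000038)·(-0.004232)/(-0.004951) = 5.878670;  |Δ| = 0.000032
|x_4 − x_3| = 0.000032 < 0.0001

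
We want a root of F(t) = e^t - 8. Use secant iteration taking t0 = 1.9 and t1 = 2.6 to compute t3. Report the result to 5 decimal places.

F(1.9) = -1.3141056, F(2.6) = 5.4637380
t2 = 2.6000000 − 5.4637380·(2.6000000 − 1.9000000) / (5.4637380 − (-1.3141056)) = 2.6000000 − (3.8246166)/(6.7778436) = 2.0357178
F(2.0357178) = -0.3422533
t3 = 2.0357178 − (-0.3422533)·(2.0357178 − 2.6000000) / (-0.3422533 − 5.4637380) = 2.0357178 − (0.1931274)/(-5.8059913) = 2.0689813

2.06898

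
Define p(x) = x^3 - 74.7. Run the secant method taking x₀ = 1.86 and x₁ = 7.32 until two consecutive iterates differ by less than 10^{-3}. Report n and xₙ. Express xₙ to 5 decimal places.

p(1.86) = -68.2651440, p(7.32) = 317.5231680
x₂ = 7.3200000 − 317.5231680·(5.4600000)/(385.7883120) = 2.8261456;  |Δ| = 4.4938544
p(2.8261456) = -52.1272951
x₃ = 2.8261456 − (-52.1272951)·(-4.4938544)/(-369.6504631) = 3.4598591;  |Δ| = 0.6337135
p(3.4598591) = -33.2833251
x₄ = 3.4598591 − (-33.2833251)·(0.6337135)/(18.8439700) = 4.5791610;  |Δ| = 1.1193019
p(4.5791610) = 21.3191215
x₅ = 4.5791610 − 21.3191215·(1.1193019)/(54.6024466) = 4.1421378;  |Δ| = 0.4370231
p(4.1421378) = -3.6320753
x₆ = 4.1421378 − (-3.6320753)·(-0.4370231)/(-24.9511968) = 4.2057540;  |Δ| = 0.0636162
p(4.2057540) = -0.3070788
x₇ = 4.2057540 − (-0.3070788)·(0.0636162)/(3.3249966) = 4.2116293;  |Δ| = 0.0058753
p(4.2116293) = 0.0051278
x₈ = 4.2116293 − 0.0051278·(0.0058753)/(0.3122066) = 4.2115328;  |Δ| = 0.0000965
|x₈ − x₇| = 0.0000965 < 10^{-3}

n = 8, xₙ = 4.21153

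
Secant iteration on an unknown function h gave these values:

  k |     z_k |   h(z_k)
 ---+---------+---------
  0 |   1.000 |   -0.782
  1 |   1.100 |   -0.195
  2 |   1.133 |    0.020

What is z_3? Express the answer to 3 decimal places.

1.130

z_3 = 1.133 − 0.020·(1.133 − 1.100) / (0.020 − (-0.195))
   = 1.133 − (0.00066)/(0.21500) = 1.12993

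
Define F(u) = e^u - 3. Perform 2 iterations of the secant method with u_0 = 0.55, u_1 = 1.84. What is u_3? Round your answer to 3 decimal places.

F(0.55) = -1.26675, F(1.84) = 3.29654
u_2 = 1.84000 − 3.29654·(1.84000 − 0.55000) / (3.29654 − (-1.26675)) = 1.84000 − (4.25253)/(4.56329) = 0.90810
F(0.90810) = -0.52040
u_3 = 0.90810 − (-0.52040)·(0.90810 − 1.84000) / (-0.52040 − 3.29654) = 0.90810 − (0.48496)/(-3.81694) = 1.03515

1.035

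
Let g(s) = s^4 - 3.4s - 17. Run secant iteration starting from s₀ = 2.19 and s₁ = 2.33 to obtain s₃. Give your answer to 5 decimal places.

2.22619

g(2.19) = -1.4434248, g(2.33) = 4.5509552
s₂ = 2.3300000 − 4.5509552·(2.3300000 − 2.1900000) / (4.5509552 − (-1.4434248)) = 2.3300000 − (0.6371337)/(5.9943800) = 2.2237115
g(2.2237115) = -0.1086544
s₃ = 2.2237115 − (-0.1086544)·(2.2237115 − 2.3300000) / (-0.1086544 − 4.5509552) = 2.2237115 − (0.0115487)/(-4.6596096) = 2.2261900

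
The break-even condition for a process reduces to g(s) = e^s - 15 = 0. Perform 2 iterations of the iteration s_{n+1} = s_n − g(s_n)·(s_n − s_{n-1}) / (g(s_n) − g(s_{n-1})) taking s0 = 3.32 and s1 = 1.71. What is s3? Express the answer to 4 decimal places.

g(3.32) = 12.660351, g(1.71) = -9.471039
s2 = 1.710000 − (-9.471039)·(1.710000 − 3.320000) / (-9.471039 − 12.660351) = 1.710000 − (15.248372)/(-22.131389) = 2.398993
g(2.398993) = -3.987918
s3 = 2.398993 − (-3.987918)·(2.398993 − 1.710000) / (-3.987918 − (-9.471039)) = 2.398993 − (-2.747648)/(5.483120) = 2.900103

2.9001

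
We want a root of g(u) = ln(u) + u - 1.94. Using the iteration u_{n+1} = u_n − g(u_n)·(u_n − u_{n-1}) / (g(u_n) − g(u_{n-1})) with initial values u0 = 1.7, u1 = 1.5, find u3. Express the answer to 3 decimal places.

1.521

g(1.7) = 0.29063, g(1.5) = -0.03453
u2 = 1.50000 − (-0.03453)·(1.50000 − 1.70000) / (-0.03453 − 0.29063) = 1.50000 − (0.00691)/(-0.32516) = 1.52124
g(1.52124) = 0.00077
u3 = 1.52124 − 0.00077·(1.52124 − 1.50000) / (0.00077 − (-0.03453)) = 1.52124 − (0.00002)/(0.03530) = 1.52078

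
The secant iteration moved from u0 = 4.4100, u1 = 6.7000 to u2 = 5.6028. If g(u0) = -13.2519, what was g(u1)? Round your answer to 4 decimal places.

12.1898

The secant line through (4.4100, -13.2519) and (6.7000, g(u1)) crosses zero at u2 = 5.6028.
So (4.4100, -13.2519), (6.7000, g(u1)), (5.6028, 0) are collinear:
g(u1) = -13.2519 · (6.7000 − 5.6028) / (4.4100 − 5.6028) = -13.2519 · (1.097200)/(-1.192800) = 12.189793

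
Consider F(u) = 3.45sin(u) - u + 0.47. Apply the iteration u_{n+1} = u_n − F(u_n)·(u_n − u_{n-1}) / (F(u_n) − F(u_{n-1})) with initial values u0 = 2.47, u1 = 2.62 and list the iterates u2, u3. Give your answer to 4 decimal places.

2.5081, 2.5092

F(2.47) = 0.146706, F(2.62) = -0.430997
u2 = 2.620000 − (-0.430997)·(2.620000 − 2.470000) / (-0.430997 − 0.146706) = 2.620000 − (-0.064650)/(-0.577703) = 2.508092
F(2.508092) = 0.004204
u3 = 2.508092 − 0.004204·(2.508092 − 2.620000) / (0.004204 − (-0.430997)) = 2.508092 − (-0.000470)/(0.435201) = 2.509173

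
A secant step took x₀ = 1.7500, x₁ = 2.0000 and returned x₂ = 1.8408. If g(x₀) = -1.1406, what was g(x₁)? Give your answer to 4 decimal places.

1.9998

The secant line through (1.7500, -1.1406) and (2.0000, g(x₁)) crosses zero at x₂ = 1.8408.
So (1.7500, -1.1406), (2.0000, g(x₁)), (1.8408, 0) are collinear:
g(x₁) = -1.1406 · (2.0000 − 1.8408) / (1.7500 − 1.8408) = -1.1406 · (0.159200)/(-0.090800) = 1.999819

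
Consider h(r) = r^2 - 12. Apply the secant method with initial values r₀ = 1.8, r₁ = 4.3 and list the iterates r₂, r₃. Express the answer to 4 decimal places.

3.2361, 3.4388

h(1.8) = -8.760000, h(4.3) = 6.490000
r₂ = 4.300000 − 6.490000·(4.300000 − 1.800000) / (6.490000 − (-8.760000)) = 4.300000 − (16.225000)/(15.250000) = 3.236066
h(3.236066) = -1.527880
r₃ = 3.236066 − (-1.527880)·(3.236066 − 4.300000) / (-1.527880 − 6.490000) = 3.236066 − (1.625564)/(-8.017880) = 3.438808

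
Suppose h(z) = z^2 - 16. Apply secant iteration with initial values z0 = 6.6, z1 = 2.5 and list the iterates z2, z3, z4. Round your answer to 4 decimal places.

h(6.6) = 27.560000, h(2.5) = -9.750000
z2 = 2.500000 − (-9.750000)·(2.500000 − 6.600000) / (-9.750000 − 27.560000) = 2.500000 − (39.975000)/(-37.310000) = 3.571429
h(3.571429) = -3.244898
z3 = 3.571429 − (-3.244898)·(3.571429 − 2.500000) / (-3.244898 − (-9.750000)) = 3.571429 − (-3.476676)/(6.505102) = 4.105882
h(4.105882) = 0.858270
z4 = 4.105882 − 0.858270·(4.105882 − 3.571429) / (0.858270 − (-3.244898)) = 4.105882 − (0.458706)/(4.103168) = 3.994089

3.5714, 4.1059, 3.9941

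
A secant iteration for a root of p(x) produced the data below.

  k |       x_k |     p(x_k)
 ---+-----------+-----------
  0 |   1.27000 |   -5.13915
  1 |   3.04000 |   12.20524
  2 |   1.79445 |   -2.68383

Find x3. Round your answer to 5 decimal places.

2.01897

x3 = 1.79445 − (-2.68383)·(1.79445 − 3.04000) / (-2.68383 − 12.20524)
   = 1.79445 − (3.3428445)/(-14.8890700) = 2.0189667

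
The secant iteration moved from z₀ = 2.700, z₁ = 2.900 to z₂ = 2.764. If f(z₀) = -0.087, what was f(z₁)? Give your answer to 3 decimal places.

0.185

The secant line through (2.700, -0.087) and (2.900, f(z₁)) crosses zero at z₂ = 2.764.
So (2.700, -0.087), (2.900, f(z₁)), (2.764, 0) are collinear:
f(z₁) = -0.087 · (2.900 − 2.764) / (2.700 − 2.764) = -0.087 · (0.13600)/(-0.06400) = 0.18488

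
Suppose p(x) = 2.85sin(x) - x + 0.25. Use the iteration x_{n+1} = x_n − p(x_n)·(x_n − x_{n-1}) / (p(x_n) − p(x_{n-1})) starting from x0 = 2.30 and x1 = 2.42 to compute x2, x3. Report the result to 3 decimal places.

2.325, 2.326

p(2.30) = 0.07526, p(2.42) = -0.28734
x2 = 2.42000 − (-0.28734)·(2.42000 − 2.30000) / (-0.28734 − 0.07526) = 2.42000 − (-0.03448)/(-0.36260) = 2.32491
p(2.32491) = 0.00240
x3 = 2.32491 − 0.00240·(2.32491 − 2.42000) / (0.00240 − (-0.28734)) = 2.32491 − (-0.00023)/(0.28975) = 2.32570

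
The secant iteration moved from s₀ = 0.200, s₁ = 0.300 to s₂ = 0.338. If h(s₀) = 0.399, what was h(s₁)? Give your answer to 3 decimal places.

The secant line through (0.200, 0.399) and (0.300, h(s₁)) crosses zero at s₂ = 0.338.
So (0.200, 0.399), (0.300, h(s₁)), (0.338, 0) are collinear:
h(s₁) = 0.399 · (0.300 − 0.338) / (0.200 − 0.338) = 0.399 · (-0.03800)/(-0.13800) = 0.10987

0.110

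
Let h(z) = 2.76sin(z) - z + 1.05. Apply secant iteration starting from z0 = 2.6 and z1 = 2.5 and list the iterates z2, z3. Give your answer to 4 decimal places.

h(2.6) = -0.127216, h(2.5) = 0.201783
z2 = 2.500000 − 0.201783·(2.500000 − 2.600000) / (0.201783 − (-0.127216)) = 2.500000 − (-0.020178)/(0.328999) = 2.561332
h(2.561332) = 0.001815
z3 = 2.561332 − 0.001815·(2.561332 − 2.500000) / (0.001815 − 0.201783) = 2.561332 − (0.000111)/(-0.199969) = 2.561889

2.5613, 2.5619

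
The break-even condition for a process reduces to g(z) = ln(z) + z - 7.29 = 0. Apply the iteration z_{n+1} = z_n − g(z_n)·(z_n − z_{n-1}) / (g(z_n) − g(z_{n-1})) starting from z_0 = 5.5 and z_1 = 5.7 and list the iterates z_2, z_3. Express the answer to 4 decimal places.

g(5.5) = -0.085252, g(5.7) = 0.150466
z_2 = 5.700000 − 0.150466·(5.700000 − 5.500000) / (0.150466 − (-0.085252)) = 5.700000 − (0.030093)/(0.235718) = 5.572334
g(5.572334) = 0.000148
z_3 = 5.572334 − 0.000148·(5.572334 − 5.700000) / (0.000148 − 0.150466) = 5.572334 − (-0.000019)/(-0.150318) = 5.572208

5.5723, 5.5722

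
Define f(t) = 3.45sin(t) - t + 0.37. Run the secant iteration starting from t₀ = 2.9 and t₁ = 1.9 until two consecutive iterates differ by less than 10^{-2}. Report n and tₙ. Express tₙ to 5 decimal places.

f(2.9) = -1.7045898, f(1.9) = 1.7347353
t₂ = 1.9000000 − 1.7347353·(-1.0000000)/(3.4393251) = 2.4043825;  |Δ| = 0.5043825
f(2.4043825) = 0.2847941
t₃ = 2.4043825 − 0.2847941·(0.5043825)/(-1.4499412) = 2.5034521;  |Δ| = 0.0990696
f(2.5034521) = -0.0782770
t₄ = 2.5034521 − (-0.0782770)·(0.0990696)/(-0.3630711) = 2.4820930;  |Δ| = 0.0213591
f(2.4820930) = 0.0017961
t₅ = 2.4820930 − 0.0017961·(-0.0213591)/(0.0800731) = 2.4825721;  |Δ| = 0.0004791
|t₅ − t₄| = 0.0004791 < 10^{-2}

n = 5, tₙ = 2.48257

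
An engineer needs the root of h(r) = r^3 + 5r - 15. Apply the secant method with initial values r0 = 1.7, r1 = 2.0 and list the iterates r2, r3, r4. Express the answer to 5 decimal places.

1.80379, 1.81086, 1.81137

h(1.7) = -1.5870000, h(2.0) = 3.0000000
r2 = 2.0000000 − 3.0000000·(2.0000000 − 1.7000000) / (3.0000000 − (-1.5870000)) = 2.0000000 − (0.9000000)/(4.5870000) = 1.8037933
h(1.8037933) = -0.1120844
r3 = 1.8037933 − (-0.1120844)·(1.8037933 − 2.0000000) / (-0.1120844 − 3.0000000) = 1.8037933 − (0.0219917)/(-3.1120844) = 1.8108599
h(1.8108599) = -0.0075044
r4 = 1.8108599 − (-0.0075044)·(1.8108599 − 1.8037933) / (-0.0075044 − (-0.1120844)) = 1.8108599 − (-0.0000530)/(0.1045801) = 1.8113670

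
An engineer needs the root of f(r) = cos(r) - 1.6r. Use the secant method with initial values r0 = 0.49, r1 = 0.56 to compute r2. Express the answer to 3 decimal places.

f(0.49) = 0.09833, f(0.56) = -0.04874
r2 = 0.56000 − (-0.04874)·(0.56000 − 0.49000) / (-0.04874 − 0.09833) = 0.56000 − (-0.00341)/(-0.14708) = 0.53680

0.537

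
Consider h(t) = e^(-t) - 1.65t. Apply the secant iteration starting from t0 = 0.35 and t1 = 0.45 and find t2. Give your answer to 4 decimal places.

0.4048

h(0.35) = 0.127188, h(0.45) = -0.104872
t2 = 0.450000 − (-0.104872)·(0.450000 − 0.350000) / (-0.104872 − 0.127188) = 0.450000 − (-0.010487)/(-0.232060) = 0.404808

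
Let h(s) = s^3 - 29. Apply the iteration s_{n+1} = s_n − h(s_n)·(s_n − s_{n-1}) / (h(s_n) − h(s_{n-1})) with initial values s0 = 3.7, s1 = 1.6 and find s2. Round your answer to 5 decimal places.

h(3.7) = 21.6530000, h(1.6) = -24.9040000
s2 = 1.6000000 − (-24.9040000)·(1.6000000 − 3.7000000) / (-24.9040000 − 21.6530000) = 1.6000000 − (52.2984000)/(-46.5570000) = 2.7233198

2.72332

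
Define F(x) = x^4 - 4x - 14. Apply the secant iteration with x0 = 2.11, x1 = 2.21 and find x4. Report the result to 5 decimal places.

F(2.11) = -2.6188056, F(2.21) = 1.0144328
x2 = 2.2100000 − 1.0144328·(2.2100000 − 2.1100000) / (1.0144328 − (-2.6188056)) = 2.2100000 − (0.1014433)/(3.6332384) = 2.1820791
F(2.1820791) = -0.0567274
x3 = 2.1820791 − (-0.0567274)·(2.1820791 − 2.2100000) / (-0.0567274 − 1.0144328) = 2.1820791 − (0.0015839)/(-1.0711602) = 2.1835578
F(2.1835578) = -0.0011271
x4 = 2.1835578 − (-0.0011271)·(2.1835578 − 2.1820791) / (-0.0011271 − (-0.0567274)) = 2.1835578 − (-0.0000017)/(0.0556003) = 2.1835877

2.18359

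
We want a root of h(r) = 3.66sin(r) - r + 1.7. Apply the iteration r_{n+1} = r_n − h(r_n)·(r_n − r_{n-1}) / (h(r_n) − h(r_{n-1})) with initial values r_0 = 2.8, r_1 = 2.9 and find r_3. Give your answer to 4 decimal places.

2.8282

h(2.8) = 0.126057, h(2.9) = -0.324347
r_2 = 2.900000 − (-0.324347)·(2.900000 − 2.800000) / (-0.324347 − 0.126057) = 2.900000 − (-0.032435)/(-0.450404) = 2.827987
h(2.827987) = 0.001086
r_3 = 2.827987 − 0.001086·(2.827987 − 2.900000) / (0.001086 − (-0.324347)) = 2.827987 − (-0.000078)/(0.325433) = 2.828228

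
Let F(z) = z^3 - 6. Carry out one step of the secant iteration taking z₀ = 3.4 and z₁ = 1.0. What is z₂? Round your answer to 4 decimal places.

1.3133

F(3.4) = 33.304000, F(1.0) = -5.000000
z₂ = 1.000000 − (-5.000000)·(1.000000 − 3.400000) / (-5.000000 − 33.304000) = 1.000000 − (12.000000)/(-38.304000) = 1.313283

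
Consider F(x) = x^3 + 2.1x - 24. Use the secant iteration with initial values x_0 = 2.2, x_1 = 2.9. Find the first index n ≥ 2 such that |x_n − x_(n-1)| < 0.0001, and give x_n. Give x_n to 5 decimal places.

F(2.2) = -8.7320000, F(2.9) = 6.4790000
x_2 = 2.9000000 − 6.4790000·(0.7000000)/(15.2110000) = 2.6018408;  |Δ| = 0.2981592
F(2.6018408) = -0.9227771
x_3 = 2.6018408 − (-0.9227771)·(-0.2981592)/(-7.4017771) = 2.6390122;  |Δ| = 0.0371714
F(2.6390122) = -0.0789767
x_4 = 2.6390122 − (-0.0789767)·(0.0371714)/(0.8438003) = 2.6424913;  |Δ| = 0.0034791
F(2.6424913) = 0.0011149
x_5 = 2.6424913 − 0.0011149·(0.0034791)/(0.0800917) = 2.6424429;  |Δ| = 0.0000484
|x_5 − x_4| = 0.0000484 < 0.0001

n = 5, x_n = 2.64244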